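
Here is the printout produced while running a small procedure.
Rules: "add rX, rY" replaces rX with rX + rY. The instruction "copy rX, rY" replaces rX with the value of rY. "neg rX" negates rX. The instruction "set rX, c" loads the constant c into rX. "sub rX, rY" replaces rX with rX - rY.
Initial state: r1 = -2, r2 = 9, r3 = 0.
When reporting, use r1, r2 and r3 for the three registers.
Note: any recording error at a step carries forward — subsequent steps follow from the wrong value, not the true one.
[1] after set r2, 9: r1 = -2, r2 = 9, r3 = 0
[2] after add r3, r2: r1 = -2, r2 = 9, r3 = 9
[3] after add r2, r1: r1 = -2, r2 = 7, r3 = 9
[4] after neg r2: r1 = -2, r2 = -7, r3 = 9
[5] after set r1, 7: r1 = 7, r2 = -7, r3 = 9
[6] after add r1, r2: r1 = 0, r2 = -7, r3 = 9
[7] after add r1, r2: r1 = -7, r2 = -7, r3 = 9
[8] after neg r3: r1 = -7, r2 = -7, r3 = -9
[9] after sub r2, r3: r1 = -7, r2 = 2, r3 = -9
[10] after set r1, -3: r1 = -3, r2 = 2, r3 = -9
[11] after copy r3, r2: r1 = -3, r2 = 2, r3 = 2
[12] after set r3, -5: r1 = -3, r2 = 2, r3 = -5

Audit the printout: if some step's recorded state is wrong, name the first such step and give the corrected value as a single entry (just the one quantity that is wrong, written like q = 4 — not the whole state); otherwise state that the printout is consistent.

Recomputing the run from the initial state:
step 1: r1 = -2, r2 = 9, r3 = 0
step 2: r1 = -2, r2 = 9, r3 = 9
step 3: r1 = -2, r2 = 7, r3 = 9
step 4: r1 = -2, r2 = -7, r3 = 9
step 5: r1 = 7, r2 = -7, r3 = 9
step 6: r1 = 0, r2 = -7, r3 = 9
step 7: r1 = -7, r2 = -7, r3 = 9
step 8: r1 = -7, r2 = -7, r3 = -9
step 9: r1 = -7, r2 = 2, r3 = -9
step 10: r1 = -3, r2 = 2, r3 = -9
step 11: r1 = -3, r2 = 2, r3 = 2
step 12: r1 = -3, r2 = 2, r3 = -5
This matches the printout at every step.

no error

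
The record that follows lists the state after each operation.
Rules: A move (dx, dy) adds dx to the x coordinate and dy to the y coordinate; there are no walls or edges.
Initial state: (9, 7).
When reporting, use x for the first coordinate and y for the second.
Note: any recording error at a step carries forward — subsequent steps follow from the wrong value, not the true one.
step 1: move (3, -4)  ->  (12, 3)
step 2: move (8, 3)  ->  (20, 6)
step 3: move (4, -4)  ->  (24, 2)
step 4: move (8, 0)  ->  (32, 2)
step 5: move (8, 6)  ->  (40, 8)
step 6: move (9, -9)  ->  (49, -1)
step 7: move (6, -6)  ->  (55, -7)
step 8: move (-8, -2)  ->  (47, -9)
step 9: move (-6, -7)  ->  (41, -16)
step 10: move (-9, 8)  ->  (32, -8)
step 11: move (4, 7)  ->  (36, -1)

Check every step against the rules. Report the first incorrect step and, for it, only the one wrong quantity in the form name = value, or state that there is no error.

no error

Recomputing the run from the initial state:
step 1: x = 12, y = 3
step 2: x = 20, y = 6
step 3: x = 24, y = 2
step 4: x = 32, y = 2
step 5: x = 40, y = 8
step 6: x = 49, y = -1
step 7: x = 55, y = -7
step 8: x = 47, y = -9
step 9: x = 41, y = -16
step 10: x = 32, y = -8
step 11: x = 36, y = -1
This matches the record at every step.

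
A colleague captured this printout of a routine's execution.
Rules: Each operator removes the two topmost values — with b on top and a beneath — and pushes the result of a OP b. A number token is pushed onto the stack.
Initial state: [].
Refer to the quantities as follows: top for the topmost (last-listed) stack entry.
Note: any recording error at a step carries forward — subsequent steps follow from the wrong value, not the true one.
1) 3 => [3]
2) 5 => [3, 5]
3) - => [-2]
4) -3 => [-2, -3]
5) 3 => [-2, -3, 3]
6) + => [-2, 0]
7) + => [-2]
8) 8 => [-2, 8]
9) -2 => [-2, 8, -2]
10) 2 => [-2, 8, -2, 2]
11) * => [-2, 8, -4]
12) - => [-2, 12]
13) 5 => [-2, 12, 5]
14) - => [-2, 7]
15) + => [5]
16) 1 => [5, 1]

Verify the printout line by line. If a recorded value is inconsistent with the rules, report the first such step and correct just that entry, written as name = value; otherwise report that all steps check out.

no error

Step 1: push 3: top = 3 — confirmed correct.
Step 2: push 5: top = 5 — same as recorded.
Step 3: 3 - 5 = -2 — agrees with the printout.
Step 4: push -3: top = -3 — same as recorded.
Step 5: push 3: top = 3 — checks out.
Step 6: -3 + 3 = 0 — same as recorded.
Step 7: -2 + 0 = -2 — verified.
Step 8: push 8: top = 8 — verified.
Step 9: push -2: top = -2 — no discrepancy.
Step 10: push 2: top = 2 — exactly as logged.
Step 11: -2 * 2 = -4 — same as recorded.
Step 12: 8 - -4 = 12 — checks out.
Step 13: push 5: top = 5 — matches.
Step 14: 12 - 5 = 7 — verified.
Step 15: -2 + 7 = 5 — checks out.
Step 16: push 1: top = 1 — agrees with the printout.
No step deviates from the rules.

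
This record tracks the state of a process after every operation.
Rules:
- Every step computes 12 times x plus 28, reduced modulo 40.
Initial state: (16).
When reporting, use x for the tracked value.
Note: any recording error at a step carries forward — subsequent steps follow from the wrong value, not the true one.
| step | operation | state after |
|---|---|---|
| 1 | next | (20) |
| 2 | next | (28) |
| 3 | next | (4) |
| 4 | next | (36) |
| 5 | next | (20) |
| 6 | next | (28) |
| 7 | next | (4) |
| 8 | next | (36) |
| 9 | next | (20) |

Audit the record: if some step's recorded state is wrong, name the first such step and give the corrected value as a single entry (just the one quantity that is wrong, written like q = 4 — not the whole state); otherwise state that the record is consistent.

Recomputing the run from the initial state:
step 1: x = 20
step 2: x = 28
step 3: x = 4
step 4: x = 36
step 5: x = 20
step 6: x = 28
step 7: x = 4
step 8: x = 36
step 9: x = 20
This matches the record at every step.

no error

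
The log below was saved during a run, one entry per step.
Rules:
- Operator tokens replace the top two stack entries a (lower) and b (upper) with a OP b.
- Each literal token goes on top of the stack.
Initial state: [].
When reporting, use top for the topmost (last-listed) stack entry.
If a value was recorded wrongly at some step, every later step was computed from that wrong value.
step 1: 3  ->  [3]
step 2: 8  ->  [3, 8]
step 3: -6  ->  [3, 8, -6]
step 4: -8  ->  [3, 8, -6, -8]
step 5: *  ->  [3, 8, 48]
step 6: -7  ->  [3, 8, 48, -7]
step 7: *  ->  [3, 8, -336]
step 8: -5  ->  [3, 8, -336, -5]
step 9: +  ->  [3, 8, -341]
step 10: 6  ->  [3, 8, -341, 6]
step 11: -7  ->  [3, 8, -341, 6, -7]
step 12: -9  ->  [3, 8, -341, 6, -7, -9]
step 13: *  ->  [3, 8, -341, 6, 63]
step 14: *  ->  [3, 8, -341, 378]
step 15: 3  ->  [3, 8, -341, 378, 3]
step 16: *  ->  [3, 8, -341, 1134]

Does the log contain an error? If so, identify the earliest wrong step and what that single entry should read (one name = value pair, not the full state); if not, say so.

Recomputing the run from the initial state:
step 1: [3]
step 2: [3, 8]
step 3: [3, 8, -6]
step 4: [3, 8, -6, -8]
step 5: [3, 8, 48]
step 6: [3, 8, 48, -7]
step 7: [3, 8, -336]
step 8: [3, 8, -336, -5]
step 9: [3, 8, -341]
step 10: [3, 8, -341, 6]
step 11: [3, 8, -341, 6, -7]
step 12: [3, 8, -341, 6, -7, -9]
step 13: [3, 8, -341, 6, 63]
step 14: [3, 8, -341, 378]
step 15: [3, 8, -341, 378, 3]
step 16: [3, 8, -341, 1134]
This matches the log at every step.

no error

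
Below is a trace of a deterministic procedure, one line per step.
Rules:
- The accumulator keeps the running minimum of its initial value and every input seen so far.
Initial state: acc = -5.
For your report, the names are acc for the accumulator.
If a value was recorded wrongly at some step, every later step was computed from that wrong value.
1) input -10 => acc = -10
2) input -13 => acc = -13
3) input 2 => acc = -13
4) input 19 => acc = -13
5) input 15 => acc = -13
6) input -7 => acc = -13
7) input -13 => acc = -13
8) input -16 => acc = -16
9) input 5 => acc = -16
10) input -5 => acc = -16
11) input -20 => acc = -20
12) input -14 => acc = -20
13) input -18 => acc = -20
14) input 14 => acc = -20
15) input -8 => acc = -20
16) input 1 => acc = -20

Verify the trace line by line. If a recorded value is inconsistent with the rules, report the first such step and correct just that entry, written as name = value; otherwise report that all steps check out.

1. acc = min(-5, -10) = -10 (same as recorded)
2. acc = min(-10, -13) = -13 (verified)
3. acc = min(-13, 2) = -13 (consistent with the trace)
4. acc = min(-13, 19) = -13 (no discrepancy)
5. acc = min(-13, 15) = -13 (verified)
6. acc = min(-13, -7) = -13 (verified)
7. acc = min(-13, -13) = -13 (matches)
8. acc = min(-13, -16) = -16 (exactly as logged)
9. acc = min(-16, 5) = -16 (same as recorded)
10. acc = min(-16, -5) = -16 (in agreement)
11. acc = min(-16, -20) = -20 (consistent with the trace)
12. acc = min(-20, -14) = -20 (in agreement)
13. acc = min(-20, -18) = -20 (same as recorded)
14. acc = min(-20, 14) = -20 (consistent with the trace)
15. acc = min(-20, -8) = -20 (verified)
16. acc = min(-20, 1) = -20 (exactly as logged)
The whole run recomputes cleanly — no discrepancies.

no error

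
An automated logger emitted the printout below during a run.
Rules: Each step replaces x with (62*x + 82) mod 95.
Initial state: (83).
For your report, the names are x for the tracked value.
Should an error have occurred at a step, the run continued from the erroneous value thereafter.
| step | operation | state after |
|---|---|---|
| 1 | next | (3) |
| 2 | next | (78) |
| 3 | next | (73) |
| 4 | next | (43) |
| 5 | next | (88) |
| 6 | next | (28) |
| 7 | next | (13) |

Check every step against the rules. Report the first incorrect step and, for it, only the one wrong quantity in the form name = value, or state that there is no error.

step 4, x = 48

Step 1: x = (62*83 + 82) mod 95 = 3 — in agreement.
Step 2: x = (62*3 + 82) mod 95 = 78 — in agreement.
Step 3: x = (62*78 + 82) mod 95 = 73 — confirmed correct.
Step 4: x = (62*73 + 82) mod 95 = 48 — a discrepancy with the printout.
So the first discrepancy is step 4, where the right value is x = 48.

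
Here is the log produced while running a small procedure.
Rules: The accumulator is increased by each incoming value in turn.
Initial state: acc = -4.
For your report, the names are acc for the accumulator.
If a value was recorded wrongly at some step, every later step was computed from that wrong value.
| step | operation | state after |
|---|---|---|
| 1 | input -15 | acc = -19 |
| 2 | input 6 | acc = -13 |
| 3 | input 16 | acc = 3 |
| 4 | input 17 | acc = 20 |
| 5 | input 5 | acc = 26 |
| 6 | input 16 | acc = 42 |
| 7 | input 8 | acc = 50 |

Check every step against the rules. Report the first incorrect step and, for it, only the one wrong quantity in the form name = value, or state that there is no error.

step 5, acc = 25

1. acc = -4 + -15 = -19 (matches)
2. acc = -19 + 6 = -13 (same as recorded)
3. acc = -13 + 16 = 3 (checks out)
4. acc = 3 + 17 = 20 (confirmed correct)
5. acc = 20 + 5 = 25 (not what was recorded)
So the first discrepancy is step 5, where the right value is acc = 25.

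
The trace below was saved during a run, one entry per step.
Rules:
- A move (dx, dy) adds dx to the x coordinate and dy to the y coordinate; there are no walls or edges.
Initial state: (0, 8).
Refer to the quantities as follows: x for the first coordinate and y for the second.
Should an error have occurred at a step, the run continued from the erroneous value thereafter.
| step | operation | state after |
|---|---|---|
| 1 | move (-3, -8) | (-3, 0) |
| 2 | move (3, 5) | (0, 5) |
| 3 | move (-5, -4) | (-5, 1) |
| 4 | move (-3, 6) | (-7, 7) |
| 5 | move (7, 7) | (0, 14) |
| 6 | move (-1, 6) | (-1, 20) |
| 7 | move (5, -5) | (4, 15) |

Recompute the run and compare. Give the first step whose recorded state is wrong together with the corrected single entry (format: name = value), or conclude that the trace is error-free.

step 4, x = -8

1. x = 0 + (-3) = -3, y = 8 + (-8) = 0 (checks out)
2. x = -3 + (3) = 0, y = 0 + (5) = 5 (verified)
3. x = 0 + (-5) = -5, y = 5 + (-4) = 1 (no discrepancy)
4. x = -5 + (-3) = -8, y = 1 + (6) = 7 (the trace has a different value)
First incorrect step: 4; the correct value is x = -8.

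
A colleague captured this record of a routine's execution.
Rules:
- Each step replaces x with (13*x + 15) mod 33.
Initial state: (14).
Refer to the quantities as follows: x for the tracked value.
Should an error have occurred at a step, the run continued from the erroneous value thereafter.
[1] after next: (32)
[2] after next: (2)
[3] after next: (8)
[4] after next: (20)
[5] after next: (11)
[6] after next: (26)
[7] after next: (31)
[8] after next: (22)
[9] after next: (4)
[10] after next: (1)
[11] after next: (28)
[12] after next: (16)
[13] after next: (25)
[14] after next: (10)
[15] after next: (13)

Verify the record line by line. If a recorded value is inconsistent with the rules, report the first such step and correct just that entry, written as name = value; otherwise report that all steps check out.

step 7, x = 23

Step 1: x = (13*14 + 15) mod 33 = 32 — agrees with the record.
Step 2: x = (13*32 + 15) mod 33 = 2 — same as recorded.
Step 3: x = (13*2 + 15) mod 33 = 8 — verified.
Step 4: x = (13*8 + 15) mod 33 = 20 — no discrepancy.
Step 5: x = (13*20 + 15) mod 33 = 11 — no discrepancy.
Step 6: x = (13*11 + 15) mod 33 = 26 — no discrepancy.
Step 7: x = (13*26 + 15) mod 33 = 23 — the recorded entry deviates here.
So the first discrepancy is step 7, where the right value is x = 23.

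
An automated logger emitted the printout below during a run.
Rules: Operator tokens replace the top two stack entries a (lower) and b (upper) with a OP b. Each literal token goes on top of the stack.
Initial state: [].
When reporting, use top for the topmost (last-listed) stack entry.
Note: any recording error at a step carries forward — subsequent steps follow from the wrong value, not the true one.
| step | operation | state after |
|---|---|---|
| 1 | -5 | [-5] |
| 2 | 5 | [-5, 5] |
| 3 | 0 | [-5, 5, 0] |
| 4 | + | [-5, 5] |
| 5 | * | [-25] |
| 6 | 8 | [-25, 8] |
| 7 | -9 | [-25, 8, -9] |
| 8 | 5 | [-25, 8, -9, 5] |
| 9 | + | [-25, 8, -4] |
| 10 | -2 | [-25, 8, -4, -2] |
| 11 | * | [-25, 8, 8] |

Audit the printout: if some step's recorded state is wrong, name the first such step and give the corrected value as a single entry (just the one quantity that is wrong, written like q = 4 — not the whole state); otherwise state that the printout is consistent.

no error

Recomputing the run from the initial state:
step 1: [-5]
step 2: [-5, 5]
step 3: [-5, 5, 0]
step 4: [-5, 5]
step 5: [-25]
step 6: [-25, 8]
step 7: [-25, 8, -9]
step 8: [-25, 8, -9, 5]
step 9: [-25, 8, -4]
step 10: [-25, 8, -4, -2]
step 11: [-25, 8, 8]
This matches the printout at every step.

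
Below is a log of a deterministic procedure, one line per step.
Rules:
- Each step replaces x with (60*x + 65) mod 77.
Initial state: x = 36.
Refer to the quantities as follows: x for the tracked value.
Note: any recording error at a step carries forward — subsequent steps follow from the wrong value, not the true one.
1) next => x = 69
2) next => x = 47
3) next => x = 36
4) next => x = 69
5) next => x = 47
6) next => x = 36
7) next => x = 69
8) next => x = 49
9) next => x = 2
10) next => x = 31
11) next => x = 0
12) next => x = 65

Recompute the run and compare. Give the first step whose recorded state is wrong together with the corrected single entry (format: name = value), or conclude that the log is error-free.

step 8, x = 47

Recomputing the run from the initial state:
step 1: x = 69
step 2: x = 47
step 3: x = 36
step 4: x = 69
step 5: x = 47
step 6: x = 36
step 7: x = 69
step 8: x = 47
step 9: x = 36
step 10: x = 69
step 11: x = 47
step 12: x = 36
The first disagreement with the log is at step 8, where the value should be x = 47.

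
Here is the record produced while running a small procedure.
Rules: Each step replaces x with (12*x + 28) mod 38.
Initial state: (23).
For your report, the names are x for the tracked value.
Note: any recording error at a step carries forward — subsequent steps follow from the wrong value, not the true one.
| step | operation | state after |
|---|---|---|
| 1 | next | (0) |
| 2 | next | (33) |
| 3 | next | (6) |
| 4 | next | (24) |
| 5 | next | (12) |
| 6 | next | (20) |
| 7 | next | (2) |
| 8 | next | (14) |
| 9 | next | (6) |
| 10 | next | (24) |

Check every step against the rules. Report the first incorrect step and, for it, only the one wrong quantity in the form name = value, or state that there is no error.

Recomputing the run from the initial state:
step 1: x = 0
step 2: x = 28
step 3: x = 22
step 4: x = 26
step 5: x = 36
step 6: x = 4
step 7: x = 0
step 8: x = 28
step 9: x = 22
step 10: x = 26
The first disagreement with the record is at step 2, where the value should be x = 28.

step 2, x = 28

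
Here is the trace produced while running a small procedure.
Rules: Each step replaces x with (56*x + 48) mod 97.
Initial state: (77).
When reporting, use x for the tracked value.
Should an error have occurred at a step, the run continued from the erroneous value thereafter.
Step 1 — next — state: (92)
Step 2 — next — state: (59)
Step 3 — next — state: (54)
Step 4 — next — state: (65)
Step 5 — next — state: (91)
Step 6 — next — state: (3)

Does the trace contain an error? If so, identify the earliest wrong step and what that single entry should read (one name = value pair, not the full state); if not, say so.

Recomputing the run from the initial state:
step 1: x = 92
step 2: x = 59
step 3: x = 54
step 4: x = 65
step 5: x = 2
step 6: x = 63
The first disagreement with the trace is at step 5, where the value should be x = 2.

step 5, x = 2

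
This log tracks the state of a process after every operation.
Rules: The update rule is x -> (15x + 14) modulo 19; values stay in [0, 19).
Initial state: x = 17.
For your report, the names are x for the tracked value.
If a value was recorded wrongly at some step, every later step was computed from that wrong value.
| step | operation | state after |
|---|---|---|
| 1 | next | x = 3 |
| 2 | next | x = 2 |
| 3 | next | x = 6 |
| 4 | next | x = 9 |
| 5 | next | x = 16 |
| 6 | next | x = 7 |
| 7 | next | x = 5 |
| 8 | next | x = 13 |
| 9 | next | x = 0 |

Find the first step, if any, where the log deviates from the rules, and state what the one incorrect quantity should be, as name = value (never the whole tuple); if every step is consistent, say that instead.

no error

1. x = (15*17 + 14) mod 19 = 3 (confirmed correct)
2. x = (15*3 + 14) mod 19 = 2 (in agreement)
3. x = (15*2 + 14) mod 19 = 6 (consistent with the log)
4. x = (15*6 + 14) mod 19 = 9 (no discrepancy)
5. x = (15*9 + 14) mod 19 = 16 (consistent with the log)
6. x = (15*16 + 14) mod 19 = 7 (checks out)
7. x = (15*7 + 14) mod 19 = 5 (verified)
8. x = (15*5 + 14) mod 19 = 13 (consistent with the log)
9. x = (15*13 + 14) mod 19 = 0 (exactly as logged)
Every step is consistent.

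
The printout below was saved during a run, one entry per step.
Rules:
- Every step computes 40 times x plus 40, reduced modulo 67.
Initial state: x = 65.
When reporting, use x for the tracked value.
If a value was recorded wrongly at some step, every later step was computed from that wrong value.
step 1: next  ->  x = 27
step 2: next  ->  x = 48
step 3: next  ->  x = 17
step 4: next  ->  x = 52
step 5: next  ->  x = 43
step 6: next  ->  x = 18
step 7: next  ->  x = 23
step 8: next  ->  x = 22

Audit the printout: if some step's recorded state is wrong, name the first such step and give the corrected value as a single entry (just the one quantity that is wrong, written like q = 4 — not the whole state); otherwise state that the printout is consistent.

step 4, x = 50

Step 1: x = (40*65 + 40) mod 67 = 27 — agrees with the printout.
Step 2: x = (40*27 + 40) mod 67 = 48 — verified.
Step 3: x = (40*48 + 40) mod 67 = 17 — verified.
Step 4: x = (40*17 + 40) mod 67 = 50 — this is not what the printout shows.
First incorrect step: 4; the correct value is x = 50.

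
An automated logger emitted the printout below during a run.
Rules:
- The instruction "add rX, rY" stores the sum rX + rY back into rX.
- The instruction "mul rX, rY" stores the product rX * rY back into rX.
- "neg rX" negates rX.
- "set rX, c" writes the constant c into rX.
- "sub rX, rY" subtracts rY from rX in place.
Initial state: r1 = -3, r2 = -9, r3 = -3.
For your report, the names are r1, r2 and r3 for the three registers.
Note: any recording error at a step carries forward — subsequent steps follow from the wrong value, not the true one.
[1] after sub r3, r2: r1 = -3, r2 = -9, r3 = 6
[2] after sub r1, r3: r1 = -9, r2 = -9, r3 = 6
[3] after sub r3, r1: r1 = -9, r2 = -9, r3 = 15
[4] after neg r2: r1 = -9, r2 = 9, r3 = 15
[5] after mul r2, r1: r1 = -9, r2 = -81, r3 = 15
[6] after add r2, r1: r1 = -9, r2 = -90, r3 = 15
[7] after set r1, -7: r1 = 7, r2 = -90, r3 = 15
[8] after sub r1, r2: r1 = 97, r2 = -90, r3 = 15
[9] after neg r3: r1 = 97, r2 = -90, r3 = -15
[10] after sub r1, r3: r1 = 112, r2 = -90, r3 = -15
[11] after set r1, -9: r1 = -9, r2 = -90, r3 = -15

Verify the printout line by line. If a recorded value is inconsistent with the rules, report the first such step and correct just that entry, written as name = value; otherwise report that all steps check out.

Step 1: r3 = -3 - -9 = 6 — confirmed correct.
Step 2: r1 = -3 - 6 = -9 — no discrepancy.
Step 3: r3 = 6 - -9 = 15 — same as recorded.
Step 4: r2 = -(-9) = 9 — exactly as logged.
Step 5: r2 = 9 * -9 = -81 — no discrepancy.
Step 6: r2 = -81 + -9 = -90 — agrees with the printout.
Step 7: r1 = -7 — the entry is off here.
So the first discrepancy is step 7, where the right value is r1 = -7.

step 7, r1 = -7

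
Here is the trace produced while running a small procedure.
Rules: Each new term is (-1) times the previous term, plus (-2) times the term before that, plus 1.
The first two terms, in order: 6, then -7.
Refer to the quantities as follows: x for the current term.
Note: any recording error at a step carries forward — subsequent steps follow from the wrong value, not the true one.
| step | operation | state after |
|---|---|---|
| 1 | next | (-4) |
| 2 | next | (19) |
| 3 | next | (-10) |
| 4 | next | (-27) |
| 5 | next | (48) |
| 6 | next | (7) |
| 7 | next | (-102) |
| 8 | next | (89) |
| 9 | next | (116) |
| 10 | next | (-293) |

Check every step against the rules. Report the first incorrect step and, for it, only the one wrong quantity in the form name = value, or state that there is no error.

Recomputing the run from the initial state:
step 1: x = -4
step 2: x = 19
step 3: x = -10
step 4: x = -27
step 5: x = 48
step 6: x = 7
step 7: x = -102
step 8: x = 89
step 9: x = 116
step 10: x = -293
This matches the trace at every step.

no error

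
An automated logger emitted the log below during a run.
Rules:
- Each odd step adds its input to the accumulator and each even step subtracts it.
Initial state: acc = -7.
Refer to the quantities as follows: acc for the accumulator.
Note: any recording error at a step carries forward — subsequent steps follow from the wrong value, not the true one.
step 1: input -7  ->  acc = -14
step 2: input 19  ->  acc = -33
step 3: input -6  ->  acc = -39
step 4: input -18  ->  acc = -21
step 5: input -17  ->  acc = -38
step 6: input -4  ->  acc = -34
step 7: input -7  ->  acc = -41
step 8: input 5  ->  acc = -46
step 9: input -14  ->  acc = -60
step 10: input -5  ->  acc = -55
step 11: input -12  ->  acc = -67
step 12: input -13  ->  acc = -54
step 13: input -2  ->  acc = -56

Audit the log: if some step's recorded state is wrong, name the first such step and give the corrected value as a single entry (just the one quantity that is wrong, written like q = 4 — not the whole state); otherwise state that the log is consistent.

no error

Step 1: acc = -7 + -7 = -14 — verified.
Step 2: acc = -14 - 19 = -33 — same as recorded.
Step 3: acc = -33 + -6 = -39 — same as recorded.
Step 4: acc = -39 - -18 = -21 — same as recorded.
Step 5: acc = -21 + -17 = -38 — no discrepancy.
Step 6: acc = -38 - -4 = -34 — checks out.
Step 7: acc = -34 + -7 = -41 — confirmed correct.
Step 8: acc = -41 - 5 = -46 — exactly as logged.
Step 9: acc = -46 + -14 = -60 — matches.
Step 10: acc = -60 - -5 = -55 — checks out.
Step 11: acc = -55 + -12 = -67 — no discrepancy.
Step 12: acc = -67 - -13 = -54 — no discrepancy.
Step 13: acc = -54 + -2 = -56 — matches.
Every step is consistent.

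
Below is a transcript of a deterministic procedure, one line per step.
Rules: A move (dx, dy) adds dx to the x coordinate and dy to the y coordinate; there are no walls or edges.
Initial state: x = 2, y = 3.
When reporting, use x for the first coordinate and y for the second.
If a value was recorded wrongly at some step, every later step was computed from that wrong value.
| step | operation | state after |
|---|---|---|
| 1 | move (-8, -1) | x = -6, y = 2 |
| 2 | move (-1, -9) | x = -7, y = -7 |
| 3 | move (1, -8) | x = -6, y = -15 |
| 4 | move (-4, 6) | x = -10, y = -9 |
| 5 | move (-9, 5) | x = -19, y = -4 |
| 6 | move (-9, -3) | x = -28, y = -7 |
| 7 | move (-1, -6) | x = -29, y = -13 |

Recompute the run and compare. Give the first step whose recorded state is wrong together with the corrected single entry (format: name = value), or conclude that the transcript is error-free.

no error

Recomputing the run from the initial state:
step 1: x = -6, y = 2
step 2: x = -7, y = -7
step 3: x = -6, y = -15
step 4: x = -10, y = -9
step 5: x = -19, y = -4
step 6: x = -28, y = -7
step 7: x = -29, y = -13
This matches the transcript at every step.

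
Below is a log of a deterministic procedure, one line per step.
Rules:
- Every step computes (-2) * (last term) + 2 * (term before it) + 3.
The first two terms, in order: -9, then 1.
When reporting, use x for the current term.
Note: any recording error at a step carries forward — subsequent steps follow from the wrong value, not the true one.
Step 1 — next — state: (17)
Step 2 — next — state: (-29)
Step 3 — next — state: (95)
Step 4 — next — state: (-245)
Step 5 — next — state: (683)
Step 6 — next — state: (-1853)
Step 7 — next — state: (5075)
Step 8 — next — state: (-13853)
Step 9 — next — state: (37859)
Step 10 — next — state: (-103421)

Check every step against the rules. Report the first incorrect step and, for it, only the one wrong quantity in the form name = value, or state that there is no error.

step 1: x = -2*(1) + (2)*(-9) + (3) = -17 -> the recorded entry deviates here
The audit stops at step 1: the recorded entry is wrong and should be x = -17.

step 1, x = -17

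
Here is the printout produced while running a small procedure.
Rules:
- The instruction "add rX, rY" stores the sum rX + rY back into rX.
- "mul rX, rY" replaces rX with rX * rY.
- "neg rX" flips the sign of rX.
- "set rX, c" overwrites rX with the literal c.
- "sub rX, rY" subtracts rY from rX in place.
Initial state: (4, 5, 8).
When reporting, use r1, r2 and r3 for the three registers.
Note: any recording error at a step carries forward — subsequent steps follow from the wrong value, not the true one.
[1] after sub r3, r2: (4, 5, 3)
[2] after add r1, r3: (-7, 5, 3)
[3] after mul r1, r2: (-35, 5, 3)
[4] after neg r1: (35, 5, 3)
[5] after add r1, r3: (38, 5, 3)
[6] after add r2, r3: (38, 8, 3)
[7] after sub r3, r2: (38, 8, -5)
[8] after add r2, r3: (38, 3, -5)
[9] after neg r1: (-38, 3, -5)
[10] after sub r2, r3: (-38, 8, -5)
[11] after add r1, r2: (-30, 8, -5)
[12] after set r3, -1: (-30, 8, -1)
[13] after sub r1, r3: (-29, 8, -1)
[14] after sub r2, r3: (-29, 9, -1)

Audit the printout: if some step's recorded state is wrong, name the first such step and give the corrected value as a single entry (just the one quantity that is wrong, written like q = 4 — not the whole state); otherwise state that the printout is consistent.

Step 1: r3 = 8 - 5 = 3 — verified.
Step 2: r1 = 4 + 3 = 7 — not what was recorded.
First incorrect step: 2; the correct value is r1 = 7.

step 2, r1 = 7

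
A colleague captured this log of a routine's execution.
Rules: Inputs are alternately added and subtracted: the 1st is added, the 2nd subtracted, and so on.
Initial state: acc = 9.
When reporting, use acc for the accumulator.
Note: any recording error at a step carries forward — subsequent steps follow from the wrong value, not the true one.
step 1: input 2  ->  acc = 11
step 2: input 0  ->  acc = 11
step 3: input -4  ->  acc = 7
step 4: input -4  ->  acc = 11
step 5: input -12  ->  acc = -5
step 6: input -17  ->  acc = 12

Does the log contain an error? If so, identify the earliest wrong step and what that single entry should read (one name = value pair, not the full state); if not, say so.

Recomputing the run from the initial state:
step 1: acc = 11
step 2: acc = 11
step 3: acc = 7
step 4: acc = 11
step 5: acc = -1
step 6: acc = 16
The first disagreement with the log is at step 5, where the value should be acc = -1.

step 5, acc = -1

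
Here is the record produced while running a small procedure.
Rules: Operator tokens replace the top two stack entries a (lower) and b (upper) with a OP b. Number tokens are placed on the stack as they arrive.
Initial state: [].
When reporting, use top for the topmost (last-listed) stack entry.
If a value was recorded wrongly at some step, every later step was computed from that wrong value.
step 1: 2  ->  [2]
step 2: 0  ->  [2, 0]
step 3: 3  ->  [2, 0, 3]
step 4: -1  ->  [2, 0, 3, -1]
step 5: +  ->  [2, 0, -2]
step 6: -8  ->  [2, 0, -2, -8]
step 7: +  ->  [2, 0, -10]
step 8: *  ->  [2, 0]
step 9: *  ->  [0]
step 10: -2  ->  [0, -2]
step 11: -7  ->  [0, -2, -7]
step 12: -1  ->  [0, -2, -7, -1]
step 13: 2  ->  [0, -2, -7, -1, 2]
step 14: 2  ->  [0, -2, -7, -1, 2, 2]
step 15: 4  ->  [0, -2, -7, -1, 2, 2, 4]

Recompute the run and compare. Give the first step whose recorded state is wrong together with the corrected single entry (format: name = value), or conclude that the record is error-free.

step 5, top = 2

Recomputing the run from the initial state:
step 1: [2]
step 2: [2, 0]
step 3: [2, 0, 3]
step 4: [2, 0, 3, -1]
step 5: [2, 0, 2]
step 6: [2, 0, 2, -8]
step 7: [2, 0, -6]
step 8: [2, 0]
step 9: [0]
step 10: [0, -2]
step 11: [0, -2, -7]
step 12: [0, -2, -7, -1]
step 13: [0, -2, -7, -1, 2]
step 14: [0, -2, -7, -1, 2, 2]
step 15: [0, -2, -7, -1, 2, 2, 4]
The first disagreement with the record is at step 5, where the value should be top = 2.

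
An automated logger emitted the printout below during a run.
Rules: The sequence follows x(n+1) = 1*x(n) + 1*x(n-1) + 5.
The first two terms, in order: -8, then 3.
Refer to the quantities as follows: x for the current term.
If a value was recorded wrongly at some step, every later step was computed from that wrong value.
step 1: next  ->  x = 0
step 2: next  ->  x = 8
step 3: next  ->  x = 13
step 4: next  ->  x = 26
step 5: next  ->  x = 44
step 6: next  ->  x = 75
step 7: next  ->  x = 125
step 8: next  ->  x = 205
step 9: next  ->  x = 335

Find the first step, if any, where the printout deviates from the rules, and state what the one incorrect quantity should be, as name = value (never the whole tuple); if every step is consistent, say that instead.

Recomputing the run from the initial state:
step 1: x = 0
step 2: x = 8
step 3: x = 13
step 4: x = 26
step 5: x = 44
step 6: x = 75
step 7: x = 124
step 8: x = 204
step 9: x = 333
The first disagreement with the printout is at step 7, where the value should be x = 124.

step 7, x = 124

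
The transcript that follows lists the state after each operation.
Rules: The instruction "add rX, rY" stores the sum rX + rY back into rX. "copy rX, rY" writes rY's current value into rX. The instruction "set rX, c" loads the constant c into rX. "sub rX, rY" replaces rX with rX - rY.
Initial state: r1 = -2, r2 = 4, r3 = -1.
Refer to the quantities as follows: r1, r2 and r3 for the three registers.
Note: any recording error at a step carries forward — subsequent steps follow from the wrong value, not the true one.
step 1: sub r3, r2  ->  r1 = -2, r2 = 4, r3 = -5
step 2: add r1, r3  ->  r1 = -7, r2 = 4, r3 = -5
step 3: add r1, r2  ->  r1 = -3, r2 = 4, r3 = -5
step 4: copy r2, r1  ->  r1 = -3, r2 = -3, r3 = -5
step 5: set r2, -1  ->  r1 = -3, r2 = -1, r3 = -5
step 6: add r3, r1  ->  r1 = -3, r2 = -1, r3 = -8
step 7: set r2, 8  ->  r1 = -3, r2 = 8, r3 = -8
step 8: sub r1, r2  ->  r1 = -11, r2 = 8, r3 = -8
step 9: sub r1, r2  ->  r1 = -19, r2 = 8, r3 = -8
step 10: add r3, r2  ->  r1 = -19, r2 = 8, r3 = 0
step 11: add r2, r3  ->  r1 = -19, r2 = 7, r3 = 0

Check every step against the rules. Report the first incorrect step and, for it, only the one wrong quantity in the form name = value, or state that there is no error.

Recomputing the run from the initial state:
step 1: r1 = -2, r2 = 4, r3 = -5
step 2: r1 = -7, r2 = 4, r3 = -5
step 3: r1 = -3, r2 = 4, r3 = -5
step 4: r1 = -3, r2 = -3, r3 = -5
step 5: r1 = -3, r2 = -1, r3 = -5
step 6: r1 = -3, r2 = -1, r3 = -8
step 7: r1 = -3, r2 = 8, r3 = -8
step 8: r1 = -11, r2 = 8, r3 = -8
step 9: r1 = -19, r2 = 8, r3 = -8
step 10: r1 = -19, r2 = 8, r3 = 0
step 11: r1 = -19, r2 = 8, r3 = 0
The first disagreement with the transcript is at step 11, where the value should be r2 = 8.

step 11, r2 = 8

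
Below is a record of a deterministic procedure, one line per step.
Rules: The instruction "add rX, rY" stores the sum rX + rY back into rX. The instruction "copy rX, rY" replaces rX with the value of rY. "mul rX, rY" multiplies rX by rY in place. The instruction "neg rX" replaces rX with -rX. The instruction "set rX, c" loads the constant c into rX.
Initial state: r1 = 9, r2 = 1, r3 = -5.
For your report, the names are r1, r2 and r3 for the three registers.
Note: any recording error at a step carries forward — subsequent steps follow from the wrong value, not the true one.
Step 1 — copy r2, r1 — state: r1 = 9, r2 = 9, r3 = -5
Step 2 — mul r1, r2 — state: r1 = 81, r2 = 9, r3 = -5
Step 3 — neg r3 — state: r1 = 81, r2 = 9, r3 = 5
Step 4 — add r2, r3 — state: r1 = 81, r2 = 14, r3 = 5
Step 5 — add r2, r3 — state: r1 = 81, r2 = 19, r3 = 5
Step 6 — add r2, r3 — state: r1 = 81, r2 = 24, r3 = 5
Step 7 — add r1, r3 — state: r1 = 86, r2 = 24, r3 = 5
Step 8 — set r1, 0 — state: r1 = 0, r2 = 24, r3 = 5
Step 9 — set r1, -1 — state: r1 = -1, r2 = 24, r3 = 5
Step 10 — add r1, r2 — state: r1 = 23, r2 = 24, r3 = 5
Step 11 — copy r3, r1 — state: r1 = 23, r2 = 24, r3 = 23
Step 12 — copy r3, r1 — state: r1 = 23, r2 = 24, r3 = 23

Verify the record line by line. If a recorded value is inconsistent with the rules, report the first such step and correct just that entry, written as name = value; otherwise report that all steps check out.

Recomputing the run from the initial state:
step 1: r1 = 9, r2 = 9, r3 = -5
step 2: r1 = 81, r2 = 9, r3 = -5
step 3: r1 = 81, r2 = 9, r3 = 5
step 4: r1 = 81, r2 = 14, r3 = 5
step 5: r1 = 81, r2 = 19, r3 = 5
step 6: r1 = 81, r2 = 24, r3 = 5
step 7: r1 = 86, r2 = 24, r3 = 5
step 8: r1 = 0, r2 = 24, r3 = 5
step 9: r1 = -1, r2 = 24, r3 = 5
step 10: r1 = 23, r2 = 24, r3 = 5
step 11: r1 = 23, r2 = 24, r3 = 23
step 12: r1 = 23, r2 = 24, r3 = 23
This matches the record at every step.

no error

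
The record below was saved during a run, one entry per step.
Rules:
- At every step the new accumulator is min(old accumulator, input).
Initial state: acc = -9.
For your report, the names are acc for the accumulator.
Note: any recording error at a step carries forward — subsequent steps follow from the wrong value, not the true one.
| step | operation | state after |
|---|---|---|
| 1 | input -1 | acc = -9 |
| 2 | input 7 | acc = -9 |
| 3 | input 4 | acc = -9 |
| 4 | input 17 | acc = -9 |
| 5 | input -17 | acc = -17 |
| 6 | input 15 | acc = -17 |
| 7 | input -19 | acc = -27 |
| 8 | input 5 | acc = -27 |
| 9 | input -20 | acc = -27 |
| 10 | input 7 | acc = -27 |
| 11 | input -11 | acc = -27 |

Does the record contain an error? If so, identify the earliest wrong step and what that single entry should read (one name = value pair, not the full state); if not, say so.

1. acc = min(-9, -1) = -9 (no discrepancy)
2. acc = min(-9, 7) = -9 (exactly as logged)
3. acc = min(-9, 4) = -9 (matches)
4. acc = min(-9, 17) = -9 (exactly as logged)
5. acc = min(-9, -17) = -17 (same as recorded)
6. acc = min(-17, 15) = -17 (in agreement)
7. acc = min(-17, -19) = -19 (the record disagrees here)
The audit stops at step 7: the recorded entry is wrong and should be acc = -19.

step 7, acc = -19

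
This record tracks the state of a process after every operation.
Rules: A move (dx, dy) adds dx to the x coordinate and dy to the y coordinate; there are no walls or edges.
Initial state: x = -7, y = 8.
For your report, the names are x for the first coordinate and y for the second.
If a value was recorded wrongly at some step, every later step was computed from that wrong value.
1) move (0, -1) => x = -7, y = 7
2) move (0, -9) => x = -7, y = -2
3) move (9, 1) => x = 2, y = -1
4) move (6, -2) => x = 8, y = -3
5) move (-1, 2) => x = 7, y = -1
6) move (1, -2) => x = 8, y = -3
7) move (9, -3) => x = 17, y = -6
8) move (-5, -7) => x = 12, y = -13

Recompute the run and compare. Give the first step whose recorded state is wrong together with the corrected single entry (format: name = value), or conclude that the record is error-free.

step 1: x = -7 + (0) = -7, y = 8 + (-1) = 7 -> no discrepancy
step 2: x = -7 + (0) = -7, y = 7 + (-9) = -2 -> agrees with the record
step 3: x = -7 + (9) = 2, y = -2 + (1) = -1 -> verified
step 4: x = 2 + (6) = 8, y = -1 + (-2) = -3 -> exactly as logged
step 5: x = 8 + (-1) = 7, y = -3 + (2) = -1 -> same as recorded
step 6: x = 7 + (1) = 8, y = -1 + (-2) = -3 -> agrees with the record
step 7: x = 8 + (9) = 17, y = -3 + (-3) = -6 -> no discrepancy
step 8: x = 17 + (-5) = 12, y = -6 + (-7) = -13 -> same as recorded
Each recorded entry agrees with the recomputation.

no error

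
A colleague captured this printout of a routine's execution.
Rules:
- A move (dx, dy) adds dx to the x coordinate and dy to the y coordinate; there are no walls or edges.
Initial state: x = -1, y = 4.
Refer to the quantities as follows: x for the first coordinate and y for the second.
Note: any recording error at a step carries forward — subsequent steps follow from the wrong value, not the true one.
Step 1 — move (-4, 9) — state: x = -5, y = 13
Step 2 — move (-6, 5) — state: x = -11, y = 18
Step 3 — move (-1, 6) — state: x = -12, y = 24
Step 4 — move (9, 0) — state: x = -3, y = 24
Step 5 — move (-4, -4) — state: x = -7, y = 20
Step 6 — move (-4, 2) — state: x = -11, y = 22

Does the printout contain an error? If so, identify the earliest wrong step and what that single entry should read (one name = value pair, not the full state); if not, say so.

Step 1: x = -1 + (-4) = -5, y = 4 + (9) = 13 — agrees with the printout.
Step 2: x = -5 + (-6) = -11, y = 13 + (5) = 18 — confirmed correct.
Step 3: x = -11 + (-1) = -12, y = 18 + (6) = 24 — consistent with the printout.
Step 4: x = -12 + (9) = -3, y = 24 + (0) = 24 — no discrepancy.
Step 5: x = -3 + (-4) = -7, y = 24 + (-4) = 20 — exactly as logged.
Step 6: x = -7 + (-4) = -11, y = 20 + (2) = 22 — consistent with the printout.
No step deviates from the rules.

no error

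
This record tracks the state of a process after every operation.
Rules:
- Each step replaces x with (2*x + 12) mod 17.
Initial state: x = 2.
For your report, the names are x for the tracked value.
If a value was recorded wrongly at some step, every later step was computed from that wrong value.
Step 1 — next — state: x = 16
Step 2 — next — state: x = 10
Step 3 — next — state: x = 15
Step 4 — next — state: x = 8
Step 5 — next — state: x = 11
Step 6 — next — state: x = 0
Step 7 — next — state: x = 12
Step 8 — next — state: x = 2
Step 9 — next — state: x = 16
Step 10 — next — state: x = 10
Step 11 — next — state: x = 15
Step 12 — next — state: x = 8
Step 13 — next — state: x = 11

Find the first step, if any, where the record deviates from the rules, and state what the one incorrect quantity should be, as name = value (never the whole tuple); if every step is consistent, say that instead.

Recomputing the run from the initial state:
step 1: x = 16
step 2: x = 10
step 3: x = 15
step 4: x = 8
step 5: x = 11
step 6: x = 0
step 7: x = 12
step 8: x = 2
step 9: x = 16
step 10: x = 10
step 11: x = 15
step 12: x = 8
step 13: x = 11
This matches the record at every step.

no error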